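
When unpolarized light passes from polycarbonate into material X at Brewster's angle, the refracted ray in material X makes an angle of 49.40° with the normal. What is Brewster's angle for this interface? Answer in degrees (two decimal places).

Since the reflected and refracted rays are at right angles at the polarizing angle, θ_B + θ_t = 90°.
So θ_B = 90° − θ_t = 90° − 49.40° = 40.60°.

θ_B ≈ 40.60°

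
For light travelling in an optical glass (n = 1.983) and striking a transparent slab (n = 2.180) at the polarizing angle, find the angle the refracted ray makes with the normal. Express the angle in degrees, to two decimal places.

θ_t ≈ 42.29°

θ_B = arctan(n₂/n₁) = arctan(2.180/1.983) = 47.71°.
The refracted ray is perpendicular to the reflected ray, so θ_t = 90° − θ_B = 42.29°.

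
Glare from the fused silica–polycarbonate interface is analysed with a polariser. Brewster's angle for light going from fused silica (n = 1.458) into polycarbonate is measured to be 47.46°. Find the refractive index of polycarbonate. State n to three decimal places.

Brewster's law: tan θ_B = n₂/n₁ (light incident in fused silica, refracted into polycarbonate).
n₂ = n₁ tan θ_B = 1.458 × tan 47.46° = 1.589.

n ≈ 1.589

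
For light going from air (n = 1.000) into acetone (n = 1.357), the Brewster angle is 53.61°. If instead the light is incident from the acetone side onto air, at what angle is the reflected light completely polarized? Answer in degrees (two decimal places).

θ_B' ≈ 36.39°

The two Brewster angles are complementary: θ_B' = 90° − θ_B = 90° − 53.61° = 36.39°.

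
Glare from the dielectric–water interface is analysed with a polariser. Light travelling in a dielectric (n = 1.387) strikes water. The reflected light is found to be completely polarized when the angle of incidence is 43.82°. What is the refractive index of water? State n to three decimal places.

Full polarization of the reflected beam means tan θ_B = n₂/n₁, where n₁ is the incident medium (a dielectric).
n₂ = n₁ tan θ_B = 1.387 × tan 43.82° = 1.331.

n ≈ 1.331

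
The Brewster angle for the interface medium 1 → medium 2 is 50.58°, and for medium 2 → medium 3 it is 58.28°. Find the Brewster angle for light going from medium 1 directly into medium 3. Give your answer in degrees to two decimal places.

Each Brewster angle gives a ratio: n₂/n₁ = tan 50.58° = 1.2166, n₃/n₂ = tan 58.28° = 1.6179.
So n₃/n₁ = (n₂/n₁)(n₃/n₂) = 1.2166 × 1.6179 = 1.9682.
θ_B(1→3) = arctan(1.9682) = 63.07°.

θ_B ≈ 63.07°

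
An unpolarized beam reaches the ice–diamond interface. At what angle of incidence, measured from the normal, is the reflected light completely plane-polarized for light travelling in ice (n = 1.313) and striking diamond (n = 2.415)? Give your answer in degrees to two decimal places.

At Brewster's angle the reflected and refracted rays are perpendicular, which with Snell's law gives tan θ_B = n₂/n₁.
Brewster's condition: tan θ_B = n₂/n₁ = 2.415/1.313 = 1.8393. Taking the arctangent, θ_B = 61.47°.

θ_B ≈ 61.47°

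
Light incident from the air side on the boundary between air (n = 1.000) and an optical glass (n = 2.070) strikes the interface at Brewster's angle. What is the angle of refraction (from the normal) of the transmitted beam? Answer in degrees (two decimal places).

tan θ_B = n₂/n₁ = 2.070/1.000 = 2.0700, so θ_B = 64.22°.
The refracted ray is perpendicular to the reflected ray, so θ_t = 90° − θ_B = 25.78°.

θ_t ≈ 25.78°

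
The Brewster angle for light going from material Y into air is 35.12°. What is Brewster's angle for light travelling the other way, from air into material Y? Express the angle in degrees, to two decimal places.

The two Brewster angles are complementary: θ_B' = 90° − θ_B = 90° − 35.12° = 54.88°.

θ_B' ≈ 54.88°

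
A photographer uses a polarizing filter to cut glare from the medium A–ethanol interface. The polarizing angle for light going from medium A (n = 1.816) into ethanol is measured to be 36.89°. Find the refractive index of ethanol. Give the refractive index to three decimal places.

n ≈ 1.363

At the polarizing angle, tan θ_B = n₂/n₁ with n₁ on the incident side (medium A) and n₂ on the transmitted side (ethanol).
n₂ = n₁ tan θ_B = 1.816 × tan 36.89° = 1.363.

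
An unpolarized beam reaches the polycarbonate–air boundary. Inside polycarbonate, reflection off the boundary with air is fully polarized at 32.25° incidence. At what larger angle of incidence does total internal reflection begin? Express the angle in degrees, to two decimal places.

n₂/n₁ = tan 32.25° = 0.6310; the critical angle satisfies sin θ_c = n₂/n₁.
θ_c = arcsin(0.6310) = 39.12°.

θ_c ≈ 39.12°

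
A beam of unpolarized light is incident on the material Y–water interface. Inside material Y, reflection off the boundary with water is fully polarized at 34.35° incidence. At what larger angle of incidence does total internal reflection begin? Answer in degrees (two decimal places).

θ_c ≈ 43.11°

tan θ_B = n₂/n₁ = tan 34.35° = 0.6834.
Total internal reflection: sin θ_c = n₂/n₁ = 0.6834.
θ_c = arcsin(0.6834) = 43.11°.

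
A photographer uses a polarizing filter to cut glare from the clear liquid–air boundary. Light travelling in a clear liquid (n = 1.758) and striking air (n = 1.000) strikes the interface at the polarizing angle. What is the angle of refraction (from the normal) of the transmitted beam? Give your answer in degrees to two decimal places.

θ_B = arctan(n₂/n₁) = arctan(1.000/1.758) = 29.63°.
Since θ_B + θ_t = 90° at Brewster incidence, θ_t = 90° − 29.63° = 60.37°.

θ_t ≈ 60.37°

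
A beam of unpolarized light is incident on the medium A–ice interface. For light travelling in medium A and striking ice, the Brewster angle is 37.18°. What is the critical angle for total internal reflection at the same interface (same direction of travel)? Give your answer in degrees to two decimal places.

n₂/n₁ = tan 37.18° = 0.7585; the critical angle satisfies sin θ_c = n₂/n₁.
θ_c = arcsin(0.7585) = 49.33°.

θ_c ≈ 49.33°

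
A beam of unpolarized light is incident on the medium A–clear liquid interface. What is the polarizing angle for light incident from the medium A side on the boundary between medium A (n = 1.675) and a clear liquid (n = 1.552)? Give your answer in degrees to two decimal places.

At Brewster's angle the reflected and refracted rays are perpendicular, which with Snell's law gives tan θ_B = n₂/n₁.
tan θ_B = n₂/n₁ = 1.552/1.675 = 0.9266.
θ_B = arctan(0.9266) = 42.82°.

θ_B ≈ 42.82°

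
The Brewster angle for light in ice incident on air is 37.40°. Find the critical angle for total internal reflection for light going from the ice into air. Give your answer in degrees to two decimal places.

From Brewster, n₂/n₁ = tan θ_B = tan 37.40° = 0.7646.
Then sin θ_c = n₂/n₁ = 0.7646, so θ_c = arcsin 0.7646 = 49.87°.

θ_c ≈ 49.87°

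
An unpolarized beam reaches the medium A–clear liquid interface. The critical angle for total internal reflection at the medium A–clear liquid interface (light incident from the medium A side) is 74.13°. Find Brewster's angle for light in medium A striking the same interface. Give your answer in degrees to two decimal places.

θ_B ≈ 43.89°

sin θ_c = n₂/n₁, so n₂/n₁ = sin 74.13° = 0.9619.
Brewster: tan θ_B = n₂/n₁ = 0.9619.
θ_B = arctan(0.9619) = 43.89°.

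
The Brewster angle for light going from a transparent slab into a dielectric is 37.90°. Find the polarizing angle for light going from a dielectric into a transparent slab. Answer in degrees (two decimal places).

θ_B' ≈ 52.10°

tan θ_B' = n₁/n₂ = 1/tan θ_B, so θ_B' = 90° − θ_B.
θ_B' = 90° − 37.90° = 52.10°.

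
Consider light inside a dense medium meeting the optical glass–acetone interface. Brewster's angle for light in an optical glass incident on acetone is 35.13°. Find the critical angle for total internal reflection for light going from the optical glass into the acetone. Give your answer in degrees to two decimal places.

θ_c ≈ 44.72°

tan θ_B = n₂/n₁ = tan 35.13° = 0.7036.
Total internal reflection: sin θ_c = n₂/n₁ = 0.7036.
θ_c = arcsin(0.7036) = 44.72°.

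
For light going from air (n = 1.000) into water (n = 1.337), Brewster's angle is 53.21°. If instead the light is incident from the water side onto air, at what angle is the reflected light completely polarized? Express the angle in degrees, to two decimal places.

tan θ_B' = n₁/n₂ = 1/tan θ_B, so θ_B' = 90° − θ_B.
θ_B' = 90° − 53.21° = 36.79°.

θ_B' ≈ 36.79°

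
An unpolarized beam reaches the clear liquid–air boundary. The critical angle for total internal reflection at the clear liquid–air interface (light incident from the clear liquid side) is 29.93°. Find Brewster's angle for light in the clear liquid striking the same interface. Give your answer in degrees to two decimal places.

θ_B ≈ 26.52°

n₂/n₁ = sin θ_c = sin 29.93° = 0.4989.
tan θ_B equals the same ratio, so θ_B = arctan(0.4989) = 26.52°.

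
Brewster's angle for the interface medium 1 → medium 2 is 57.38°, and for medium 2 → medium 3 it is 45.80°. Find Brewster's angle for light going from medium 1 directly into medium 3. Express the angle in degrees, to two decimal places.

θ_B ≈ 58.10°

n₂/n₁ = tan 57.38° = 1.5625 and n₃/n₂ = tan 45.80° = 1.0283.
So n₃/n₁ = (n₂/n₁)(n₃/n₂) = 1.5625 × 1.0283 = 1.6067.
θ_B(1→3) = arctan(1.6067) = 58.10°.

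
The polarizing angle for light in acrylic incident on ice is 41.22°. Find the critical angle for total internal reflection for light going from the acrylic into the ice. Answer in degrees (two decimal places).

tan θ_B = n₂/n₁ = tan 41.22° = 0.8761.
Total internal reflection: sin θ_c = n₂/n₁ = 0.8761.
θ_c = arcsin(0.8761) = 61.17°.

θ_c ≈ 61.17°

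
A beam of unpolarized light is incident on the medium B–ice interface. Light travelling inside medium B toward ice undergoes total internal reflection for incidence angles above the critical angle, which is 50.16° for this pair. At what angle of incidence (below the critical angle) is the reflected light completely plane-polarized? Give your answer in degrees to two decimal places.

n₂/n₁ = sin θ_c = sin 50.16° = 0.7678.
tan θ_B equals the same ratio, so θ_B = arctan(0.7678) = 37.52°.

θ_B ≈ 37.52°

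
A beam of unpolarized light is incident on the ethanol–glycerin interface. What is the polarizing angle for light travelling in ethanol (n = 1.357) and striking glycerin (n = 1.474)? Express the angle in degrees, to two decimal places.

Here n₂/n₁ = 1.474/1.357 = 1.0862, and Brewster's law gives tan θ_B = n₂/n₁. Taking the arctangent, θ_B = 47.37°.

θ_B ≈ 47.37°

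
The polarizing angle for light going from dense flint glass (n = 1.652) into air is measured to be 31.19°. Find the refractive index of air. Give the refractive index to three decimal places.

At the polarizing angle, tan θ_B = n₂/n₁ with n₁ on the incident side (dense flint glass) and n₂ on the transmitted side (air).
n₂ = n₁ tan θ_B = 1.652 × tan 31.19° = 1.000.

n ≈ 1.000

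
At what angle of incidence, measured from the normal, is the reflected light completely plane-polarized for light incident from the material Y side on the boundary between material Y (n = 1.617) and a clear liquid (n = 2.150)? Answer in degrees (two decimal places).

At Brewster's angle the reflected and refracted rays are perpendicular, which with Snell's law gives tan θ_B = n₂/n₁.
tan θ_B = n₂/n₁ = 2.150/1.617 = 1.3296.
So θ_B = arctan 1.3296 = 53.05°.

θ_B ≈ 53.05°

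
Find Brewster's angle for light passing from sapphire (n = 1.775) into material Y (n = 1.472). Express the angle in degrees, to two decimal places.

tan θ_B = n₂/n₁ = 1.472/1.775 = 0.8293. Taking the arctangent, θ_B = 39.67°.

θ_B ≈ 39.67°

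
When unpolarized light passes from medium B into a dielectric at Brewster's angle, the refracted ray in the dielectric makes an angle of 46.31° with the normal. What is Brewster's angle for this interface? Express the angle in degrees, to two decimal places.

At Brewster's angle the reflected and refracted rays are perpendicular, so θ_B + θ_t = 90°.
θ_B = 90° − 46.31° = 43.69°.

θ_B ≈ 43.69°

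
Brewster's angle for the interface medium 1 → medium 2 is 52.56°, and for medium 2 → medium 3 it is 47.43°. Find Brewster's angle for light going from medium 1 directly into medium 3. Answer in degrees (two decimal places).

θ_B ≈ 54.88°

tan θ_B(1→2) = n₂/n₁ = tan 52.56° = 1.3061.
tan θ_B(2→3) = n₃/n₂ = tan 47.43° = 1.0886.
n₃/n₁ = 1.4218. Then tan θ_B(1→3) = n₃/n₁, so θ_B(1→3) = arctan(1.4218) = 54.88°.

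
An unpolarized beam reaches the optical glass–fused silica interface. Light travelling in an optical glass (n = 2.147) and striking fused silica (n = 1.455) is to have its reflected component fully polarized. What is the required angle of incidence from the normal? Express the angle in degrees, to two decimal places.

θ_B ≈ 34.13°

tan θ_B = n₂/n₁ = 1.455/2.147 = 0.6777. Taking the arctangent, θ_B = 34.13°.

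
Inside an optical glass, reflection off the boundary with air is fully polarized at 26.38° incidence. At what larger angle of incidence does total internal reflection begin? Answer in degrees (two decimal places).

n₂/n₁ = tan 26.38° = 0.4960; the critical angle satisfies sin θ_c = n₂/n₁.
θ_c = arcsin(0.4960) = 29.73°.

θ_c ≈ 29.73°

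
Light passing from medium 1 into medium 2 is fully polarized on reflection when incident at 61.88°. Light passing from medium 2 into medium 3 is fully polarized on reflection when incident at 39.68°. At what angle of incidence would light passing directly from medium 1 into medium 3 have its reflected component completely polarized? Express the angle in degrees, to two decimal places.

tan θ_B(1→2) = n₂/n₁ = tan 61.88° = 1.8713.
tan θ_B(2→3) = n₃/n₂ = tan 39.68° = 0.8296.
n₃/n₁ = 1.5524. Then tan θ_B(1→3) = n₃/n₁, so θ_B(1→3) = arctan(1.5524) = 57.21°.

θ_B ≈ 57.21°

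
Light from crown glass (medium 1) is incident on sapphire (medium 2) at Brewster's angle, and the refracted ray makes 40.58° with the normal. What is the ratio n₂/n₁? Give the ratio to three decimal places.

n₂/n₁ ≈ 1.168

At Brewster incidence θ_B = 90° − θ_t = 90° − 40.58° = 49.42°.
Then n₂/n₁ = tan θ_B = tan 49.42° = 1.168.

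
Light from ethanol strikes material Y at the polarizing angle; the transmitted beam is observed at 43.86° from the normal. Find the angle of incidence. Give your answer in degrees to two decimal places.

At Brewster's angle the reflected and refracted rays are perpendicular, so θ_B + θ_t = 90°.
So θ_B = 90° − θ_t = 90° − 43.86° = 46.14°.

θ_B ≈ 46.14°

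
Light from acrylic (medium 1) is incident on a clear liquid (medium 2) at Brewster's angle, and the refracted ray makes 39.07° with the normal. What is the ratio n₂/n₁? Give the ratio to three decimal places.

n₂/n₁ ≈ 1.232

θ_B + θ_t = 90°, so θ_B = 90° − 39.07° = 50.93°.
Then n₂/n₁ = tan θ_B = tan 50.93° = 1.232.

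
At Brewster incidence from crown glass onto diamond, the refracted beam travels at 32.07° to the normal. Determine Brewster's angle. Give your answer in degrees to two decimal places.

At Brewster's angle the reflected and refracted rays are perpendicular, so θ_B + θ_t = 90°.
So θ_B = 90° − θ_t = 90° − 32.07° = 57.93°.

θ_B ≈ 57.93°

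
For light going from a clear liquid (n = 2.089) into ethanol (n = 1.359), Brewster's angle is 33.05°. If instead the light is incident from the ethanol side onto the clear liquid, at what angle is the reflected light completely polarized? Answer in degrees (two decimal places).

θ_B' ≈ 56.95°

tan θ_B' = n₁/n₂ = 1/tan θ_B, so θ_B' = 90° − θ_B.
θ_B' = 90° − 33.05° = 56.95°.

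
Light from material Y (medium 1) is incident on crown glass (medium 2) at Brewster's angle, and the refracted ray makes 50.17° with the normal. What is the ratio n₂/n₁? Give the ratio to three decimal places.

θ_B + θ_t = 90°, so θ_B = 90° − 50.17° = 39.83°.
tan θ_B = n₂/n₁, so n₂/n₁ = tan 39.83° = 0.834.

n₂/n₁ ≈ 0.834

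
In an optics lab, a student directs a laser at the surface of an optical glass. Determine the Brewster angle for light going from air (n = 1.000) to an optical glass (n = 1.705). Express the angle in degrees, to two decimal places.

At Brewster's angle the reflected and refracted rays are perpendicular, which with Snell's law gives tan θ_B = n₂/n₁.
Here n₂/n₁ = 1.705/1.000 = 1.7050, and Brewster's law gives tan θ_B = n₂/n₁.
So θ_B = arctan 1.7050 = 59.61°.

θ_B ≈ 59.61°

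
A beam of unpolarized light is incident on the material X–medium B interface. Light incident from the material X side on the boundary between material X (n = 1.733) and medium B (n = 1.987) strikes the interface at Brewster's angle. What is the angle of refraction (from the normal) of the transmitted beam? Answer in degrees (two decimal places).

First find Brewster's angle: tan θ_B = 1.987/1.733 = 1.1466, giving θ_B = 48.91°.
The refracted ray is perpendicular to the reflected ray, so θ_t = 90° − θ_B = 41.09°.

θ_t ≈ 41.09°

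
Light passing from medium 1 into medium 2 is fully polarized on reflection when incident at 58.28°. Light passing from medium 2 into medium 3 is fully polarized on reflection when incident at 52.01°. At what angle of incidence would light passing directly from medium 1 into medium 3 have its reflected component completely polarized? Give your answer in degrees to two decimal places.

θ_B ≈ 64.23°

tan θ_B(1→2) = n₂/n₁ = tan 58.28° = 1.6179.
tan θ_B(2→3) = n₃/n₂ = tan 52.01° = 1.2804.
So n₃/n₁ = (n₂/n₁)(n₃/n₂) = 1.6179 × 1.2804 = 2.0715.
θ_B(1→3) = arctan(2.0715) = 64.23°.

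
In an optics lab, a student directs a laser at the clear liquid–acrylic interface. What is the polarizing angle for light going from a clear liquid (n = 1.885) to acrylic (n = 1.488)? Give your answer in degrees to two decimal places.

θ_B ≈ 38.29°

The reflected p-component vanishes when tan θ_B = n₂/n₁.
tan θ_B = n₂/n₁ = 1.488/1.885 = 0.7894.
θ_B = arctan(0.7894) = 38.29°.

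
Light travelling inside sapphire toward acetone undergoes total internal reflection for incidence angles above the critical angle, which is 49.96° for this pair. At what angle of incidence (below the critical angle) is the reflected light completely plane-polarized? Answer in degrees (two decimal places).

θ_B ≈ 37.44°

sin θ_c = n₂/n₁, so n₂/n₁ = sin 49.96° = 0.7656.
Brewster: tan θ_B = n₂/n₁ = 0.7656.
θ_B = arctan(0.7656) = 37.44°.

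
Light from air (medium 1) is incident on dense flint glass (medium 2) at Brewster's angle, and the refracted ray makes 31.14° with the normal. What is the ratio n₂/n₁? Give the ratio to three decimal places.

θ_B + θ_t = 90°, so θ_B = 90° − 31.14° = 58.86°.
Then n₂/n₁ = tan θ_B = tan 58.86° = 1.655.

n₂/n₁ ≈ 1.655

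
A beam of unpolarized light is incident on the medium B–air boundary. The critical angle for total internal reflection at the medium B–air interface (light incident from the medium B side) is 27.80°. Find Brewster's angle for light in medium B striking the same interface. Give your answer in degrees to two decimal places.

θ_B ≈ 25.00°

sin θ_c = n₂/n₁, so n₂/n₁ = sin 27.80° = 0.4664.
Brewster: tan θ_B = n₂/n₁ = 0.4664.
θ_B = arctan(0.4664) = 25.00°.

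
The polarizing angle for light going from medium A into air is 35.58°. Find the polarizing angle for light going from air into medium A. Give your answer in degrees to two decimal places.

θ_B' ≈ 54.42°

The two Brewster angles are complementary: θ_B' = 90° − θ_B = 90° − 35.58° = 54.42°.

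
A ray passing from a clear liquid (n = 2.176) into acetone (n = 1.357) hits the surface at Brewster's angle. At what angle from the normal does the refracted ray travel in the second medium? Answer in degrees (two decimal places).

First find Brewster's angle: tan θ_B = 1.357/2.176 = 0.6236, giving θ_B = 31.95°.
The refracted ray is perpendicular to the reflected ray, so θ_t = 90° − θ_B = 58.05°.

θ_t ≈ 58.05°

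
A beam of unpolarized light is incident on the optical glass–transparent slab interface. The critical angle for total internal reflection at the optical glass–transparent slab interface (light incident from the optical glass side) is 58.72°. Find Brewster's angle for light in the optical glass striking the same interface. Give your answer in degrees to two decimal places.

sin θ_c = n₂/n₁, so n₂/n₁ = sin 58.72° = 0.8546.
Brewster: tan θ_B = n₂/n₁ = 0.8546.
θ_B = arctan(0.8546) = 40.52°.

θ_B ≈ 40.52°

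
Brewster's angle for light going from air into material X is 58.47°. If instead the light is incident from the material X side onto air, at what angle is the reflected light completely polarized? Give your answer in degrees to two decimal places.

tan θ_B' = n₁/n₂ = 1/tan θ_B, so θ_B' = 90° − θ_B.
θ_B' = 90° − 58.47° = 31.53°.

θ_B' ≈ 31.53°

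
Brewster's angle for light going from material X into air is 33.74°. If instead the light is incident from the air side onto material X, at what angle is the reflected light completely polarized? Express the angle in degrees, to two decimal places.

tan θ_B' = n₁/n₂ = 1/tan θ_B, so θ_B' = 90° − θ_B.
θ_B' = 90° − 33.74° = 56.26°.

θ_B' ≈ 56.26°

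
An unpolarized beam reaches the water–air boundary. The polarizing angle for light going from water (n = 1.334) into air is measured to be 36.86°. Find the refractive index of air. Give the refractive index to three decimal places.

At the polarizing angle, tan θ_B = n₂/n₁ with n₁ on the incident side (water) and n₂ on the transmitted side (air).
n₂ = n₁ tan θ_B = 1.334 × tan 36.86° = 1.000.

n ≈ 1.000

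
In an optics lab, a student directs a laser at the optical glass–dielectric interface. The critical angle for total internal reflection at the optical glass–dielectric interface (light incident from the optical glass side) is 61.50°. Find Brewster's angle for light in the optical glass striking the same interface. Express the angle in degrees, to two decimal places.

θ_B ≈ 41.31°

n₂/n₁ = sin θ_c = sin 61.50° = 0.8788.
tan θ_B equals the same ratio, so θ_B = arctan(0.8788) = 41.31°.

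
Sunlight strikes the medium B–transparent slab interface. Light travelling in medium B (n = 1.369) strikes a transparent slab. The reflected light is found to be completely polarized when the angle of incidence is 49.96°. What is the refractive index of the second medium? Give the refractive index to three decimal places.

At Brewster's angle, tan θ_B = n₂/n₁ with n₁ on the incident side (medium B) and n₂ on the transmitted side (a transparent slab).
n₂ = n₁ tan θ_B = 1.369 × tan 49.96° = 1.629.

n ≈ 1.629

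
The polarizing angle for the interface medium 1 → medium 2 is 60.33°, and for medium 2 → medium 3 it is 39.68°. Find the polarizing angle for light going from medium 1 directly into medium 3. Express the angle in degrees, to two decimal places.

θ_B ≈ 55.52°

Each Brewster angle gives a ratio: n₂/n₁ = tan 60.33° = 1.7553, n₃/n₂ = tan 39.68° = 0.8296.
So n₃/n₁ = (n₂/n₁)(n₃/n₂) = 1.7553 × 0.8296 = 1.4563.
θ_B(1→3) = arctan(1.4563) = 55.52°.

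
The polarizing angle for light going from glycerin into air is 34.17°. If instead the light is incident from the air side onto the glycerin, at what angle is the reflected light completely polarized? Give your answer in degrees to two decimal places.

The two Brewster angles are complementary: θ_B' = 90° − θ_B = 90° − 34.17° = 55.83°.

θ_B' ≈ 55.83°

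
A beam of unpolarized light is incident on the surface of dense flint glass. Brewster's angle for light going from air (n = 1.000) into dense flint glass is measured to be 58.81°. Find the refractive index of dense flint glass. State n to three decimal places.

Full polarization of the reflected beam means tan θ_B = n₂/n₁, where n₁ is the incident medium (air).
n₂ = n₁ tan θ_B = 1.000 × tan 58.81° = 1.652.

n ≈ 1.652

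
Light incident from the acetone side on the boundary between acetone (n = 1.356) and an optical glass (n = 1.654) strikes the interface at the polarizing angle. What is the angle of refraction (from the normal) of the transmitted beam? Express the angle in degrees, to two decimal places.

θ_B = arctan(n₂/n₁) = arctan(1.654/1.356) = 50.65°.
The refracted ray is perpendicular to the reflected ray, so θ_t = 90° − θ_B = 39.35°.

θ_t ≈ 39.35°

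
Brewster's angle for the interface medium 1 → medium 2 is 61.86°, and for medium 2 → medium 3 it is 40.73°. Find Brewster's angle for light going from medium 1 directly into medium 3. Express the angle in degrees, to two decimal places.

θ_B ≈ 58.15°

tan θ_B(1→2) = n₂/n₁ = tan 61.86° = 1.8697.
tan θ_B(2→3) = n₃/n₂ = tan 40.73° = 0.8610.
n₃/n₁ = 1.6099. Then tan θ_B(1→3) = n₃/n₁, so θ_B(1→3) = arctan(1.6099) = 58.15°.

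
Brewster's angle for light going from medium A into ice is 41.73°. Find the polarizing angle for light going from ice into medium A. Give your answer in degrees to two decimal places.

θ_B' ≈ 48.27°

Reversing the direction swaps n₁ and n₂, so tan θ_B' = 1/tan θ_B and θ_B' = 90° − θ_B.
Hence θ_B' = 90° − 41.73° = 48.27°.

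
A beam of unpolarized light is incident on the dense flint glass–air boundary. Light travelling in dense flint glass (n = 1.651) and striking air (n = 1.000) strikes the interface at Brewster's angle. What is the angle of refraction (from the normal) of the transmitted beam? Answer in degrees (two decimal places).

tan θ_B = n₂/n₁ = 1.000/1.651 = 0.6057, so θ_B = 31.20°.
The refracted ray is perpendicular to the reflected ray, so θ_t = 90° − θ_B = 58.80°.

θ_t ≈ 58.80°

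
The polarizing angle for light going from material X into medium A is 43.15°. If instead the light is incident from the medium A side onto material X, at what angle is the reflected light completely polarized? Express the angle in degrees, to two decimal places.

θ_B' ≈ 46.85°

tan θ_B' = n₁/n₂ = 1/tan θ_B, so θ_B' = 90° − θ_B.
θ_B' = 90° − 43.15° = 46.85°.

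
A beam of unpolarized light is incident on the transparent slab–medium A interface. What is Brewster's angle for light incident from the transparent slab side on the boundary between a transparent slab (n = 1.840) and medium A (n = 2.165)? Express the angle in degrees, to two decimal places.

θ_B ≈ 49.64°

tan θ_B = n₂/n₁ = 2.165/1.840 = 1.1766.
θ_B = arctan(1.1766) = 49.64°.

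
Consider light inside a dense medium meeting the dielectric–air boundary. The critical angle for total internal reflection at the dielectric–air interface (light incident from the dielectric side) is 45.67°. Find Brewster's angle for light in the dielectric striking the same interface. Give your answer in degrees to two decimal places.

θ_B ≈ 35.58°

n₂/n₁ = sin θ_c = sin 45.67° = 0.7153.
tan θ_B equals the same ratio, so θ_B = arctan(0.7153) = 35.58°.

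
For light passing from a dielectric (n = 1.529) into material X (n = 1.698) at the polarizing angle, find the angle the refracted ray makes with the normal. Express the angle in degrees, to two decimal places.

First find Brewster's angle: tan θ_B = 1.698/1.529 = 1.1105, giving θ_B = 48.00°.
The refracted ray is perpendicular to the reflected ray, so θ_t = 90° − θ_B = 42.00°.

θ_t ≈ 42.00°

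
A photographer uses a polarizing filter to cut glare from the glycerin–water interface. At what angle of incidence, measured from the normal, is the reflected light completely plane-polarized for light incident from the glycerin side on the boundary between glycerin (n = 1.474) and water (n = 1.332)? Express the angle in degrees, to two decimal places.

At Brewster's angle the reflected and refracted rays are perpendicular, which with Snell's law gives tan θ_B = n₂/n₁.
Brewster's condition: tan θ_B = n₂/n₁ = 1.332/1.474 = 0.9037. Taking the arctangent, θ_B = 42.10°.

θ_B ≈ 42.10°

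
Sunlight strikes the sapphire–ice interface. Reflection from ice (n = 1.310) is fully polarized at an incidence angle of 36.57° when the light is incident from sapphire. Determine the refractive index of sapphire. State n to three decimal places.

n ≈ 1.766

Brewster's law: tan θ_B = n₂/n₁ (light incident in sapphire, refracted into ice).
n₁ = n₂ / tan θ_B = 1.310 / tan 36.57° = 1.766.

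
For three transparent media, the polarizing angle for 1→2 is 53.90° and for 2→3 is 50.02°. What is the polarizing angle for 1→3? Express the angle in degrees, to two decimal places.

tan θ_B(1→2) = n₂/n₁ = tan 53.90° = 1.3713.
tan θ_B(2→3) = n₃/n₂ = tan 50.02° = 1.1926.
Multiplying, n₃/n₁ = 1.3713 × 1.1926 = 1.6355, and θ_B(1→3) = arctan 1.6355 = 58.56°.

θ_B ≈ 58.56°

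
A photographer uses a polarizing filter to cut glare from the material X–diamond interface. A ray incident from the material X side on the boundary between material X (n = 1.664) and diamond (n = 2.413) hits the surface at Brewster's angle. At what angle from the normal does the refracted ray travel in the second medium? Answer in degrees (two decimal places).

θ_t ≈ 34.59°

θ_B = arctan(n₂/n₁) = arctan(2.413/1.664) = 55.41°.
At Brewster's angle the reflected and refracted rays are perpendicular, so θ_t = 90° − θ_B = 90° − 55.41° = 34.59°.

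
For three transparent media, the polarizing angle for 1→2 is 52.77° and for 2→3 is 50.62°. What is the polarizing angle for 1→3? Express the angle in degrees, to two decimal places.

tan θ_B(1→2) = n₂/n₁ = tan 52.77° = 1.3160.
tan θ_B(2→3) = n₃/n₂ = tan 50.62° = 1.2183.
So n₃/n₁ = (n₂/n₁)(n₃/n₂) = 1.3160 × 1.2183 = 1.6033.
θ_B(1→3) = arctan(1.6033) = 58.05°.

θ_B ≈ 58.05°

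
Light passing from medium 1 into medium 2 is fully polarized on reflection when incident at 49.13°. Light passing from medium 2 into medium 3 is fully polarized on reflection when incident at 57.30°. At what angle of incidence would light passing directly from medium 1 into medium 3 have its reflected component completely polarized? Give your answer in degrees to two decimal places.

n₂/n₁ = tan 49.13° = 1.1557 and n₃/n₂ = tan 57.30° = 1.5577.
n₃/n₁ = 1.8001. Then tan θ_B(1→3) = n₃/n₁, so θ_B(1→3) = arctan(1.8001) = 60.95°.

θ_B ≈ 60.95°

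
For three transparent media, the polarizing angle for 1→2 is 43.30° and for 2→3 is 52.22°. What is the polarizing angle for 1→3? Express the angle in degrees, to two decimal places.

n₂/n₁ = tan 43.30° = 0.9424 and n₃/n₂ = tan 52.22° = 1.2901.
So n₃/n₁ = (n₂/n₁)(n₃/n₂) = 0.9424 × 1.2901 = 1.2157.
θ_B(1→3) = arctan(1.2157) = 50.56°.

θ_B ≈ 50.56°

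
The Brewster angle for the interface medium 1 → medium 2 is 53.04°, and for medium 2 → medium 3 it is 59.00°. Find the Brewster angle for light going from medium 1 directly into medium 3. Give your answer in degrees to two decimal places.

Each Brewster angle gives a ratio: n₂/n₁ = tan 53.04° = 1.3290, n₃/n₂ = tan 59.00° = 1.6643.
n₃/n₁ = 2.2118. Then tan θ_B(1→3) = n₃/n₁, so θ_B(1→3) = arctan(2.2118) = 65.67°.

θ_B ≈ 65.67°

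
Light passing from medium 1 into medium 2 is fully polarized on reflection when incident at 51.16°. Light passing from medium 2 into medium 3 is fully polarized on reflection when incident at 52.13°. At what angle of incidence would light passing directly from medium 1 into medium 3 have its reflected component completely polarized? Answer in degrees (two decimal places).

tan θ_B(1→2) = n₂/n₁ = tan 51.16° = 1.2420.
tan θ_B(2→3) = n₃/n₂ = tan 52.13° = 1.2859.
So n₃/n₁ = (n₂/n₁)(n₃/n₂) = 1.2420 × 1.2859 = 1.5971.
θ_B(1→3) = arctan(1.5971) = 57.95°.

θ_B ≈ 57.95°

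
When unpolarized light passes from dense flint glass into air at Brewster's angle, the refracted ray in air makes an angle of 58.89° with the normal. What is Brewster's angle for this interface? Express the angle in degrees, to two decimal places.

θ_B ≈ 31.11°

Since the reflected and refracted rays are at right angles at the polarizing angle, θ_B + θ_t = 90°.
θ_B = 90° − 58.89° = 31.11°.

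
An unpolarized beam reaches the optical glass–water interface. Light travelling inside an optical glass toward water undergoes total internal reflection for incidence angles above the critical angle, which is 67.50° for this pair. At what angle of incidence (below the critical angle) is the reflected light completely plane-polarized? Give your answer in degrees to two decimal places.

θ_B ≈ 42.73°

At the critical angle sin θ_c = n₂/n₁, giving n₂/n₁ = sin 67.50° = 0.9239.
Then tan θ_B = n₂/n₁ = 0.9239, so θ_B = arctan 0.9239 = 42.73°.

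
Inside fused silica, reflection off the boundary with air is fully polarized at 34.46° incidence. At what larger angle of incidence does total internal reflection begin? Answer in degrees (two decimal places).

From Brewster, n₂/n₁ = tan θ_B = tan 34.46° = 0.6863.
Then sin θ_c = n₂/n₁ = 0.6863, so θ_c = arcsin 0.6863 = 43.33°.

θ_c ≈ 43.33°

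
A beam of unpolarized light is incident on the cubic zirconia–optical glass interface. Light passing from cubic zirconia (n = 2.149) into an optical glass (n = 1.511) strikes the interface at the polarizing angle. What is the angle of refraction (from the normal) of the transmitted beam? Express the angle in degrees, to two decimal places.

θ_t ≈ 54.89°

θ_B = arctan(n₂/n₁) = arctan(1.511/2.149) = 35.11°.
The refracted ray is perpendicular to the reflected ray, so θ_t = 90° − θ_B = 54.89°.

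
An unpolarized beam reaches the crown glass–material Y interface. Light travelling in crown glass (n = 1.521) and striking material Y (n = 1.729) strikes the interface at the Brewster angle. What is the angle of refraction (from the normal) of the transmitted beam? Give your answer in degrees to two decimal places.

θ_t ≈ 41.34°

First find Brewster's angle: tan θ_B = 1.729/1.521 = 1.1368, giving θ_B = 48.66°.
Since θ_B + θ_t = 90° at Brewster incidence, θ_t = 90° − 48.66° = 41.34°.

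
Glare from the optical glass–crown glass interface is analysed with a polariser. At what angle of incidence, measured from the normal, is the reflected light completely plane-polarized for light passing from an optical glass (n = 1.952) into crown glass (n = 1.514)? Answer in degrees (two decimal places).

tan θ_B = n₂/n₁ = 1.514/1.952 = 0.7756.
So θ_B = arctan 0.7756 = 37.80°.

θ_B ≈ 37.80°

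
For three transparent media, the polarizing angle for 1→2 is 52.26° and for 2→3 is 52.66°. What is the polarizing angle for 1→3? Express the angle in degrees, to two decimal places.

θ_B ≈ 59.44°

tan θ_B(1→2) = n₂/n₁ = tan 52.26° = 1.2920.
tan θ_B(2→3) = n₃/n₂ = tan 52.66° = 1.3108.
Multiplying, n₃/n₁ = 1.2920 × 1.3108 = 1.6935, and θ_B(1→3) = arctan 1.6935 = 59.44°.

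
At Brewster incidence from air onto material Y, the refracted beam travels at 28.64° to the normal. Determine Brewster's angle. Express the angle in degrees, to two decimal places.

θ_B ≈ 61.36°

At Brewster's angle the reflected and refracted rays are perpendicular, so θ_B + θ_t = 90°.
So θ_B = 90° − θ_t = 90° − 28.64° = 61.36°.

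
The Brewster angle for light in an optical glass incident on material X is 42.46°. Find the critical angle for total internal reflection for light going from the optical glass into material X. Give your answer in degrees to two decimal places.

θ_c ≈ 66.21°

n₂/n₁ = tan 42.46° = 0.9150; the critical angle satisfies sin θ_c = n₂/n₁.
θ_c = arcsin(0.9150) = 66.21°.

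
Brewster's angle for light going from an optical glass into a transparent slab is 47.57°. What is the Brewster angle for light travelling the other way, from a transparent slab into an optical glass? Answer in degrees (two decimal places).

tan θ_B' = n₁/n₂ = 1/tan θ_B, so θ_B' = 90° − θ_B.
θ_B' = 90° − 47.57° = 42.43°.

θ_B' ≈ 42.43°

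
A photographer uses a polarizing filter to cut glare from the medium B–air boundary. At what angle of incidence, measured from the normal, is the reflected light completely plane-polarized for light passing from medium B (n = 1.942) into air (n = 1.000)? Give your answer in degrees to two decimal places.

Here n₂/n₁ = 1.000/1.942 = 0.5149, and Brewster's law gives tan θ_B = n₂/n₁.
So θ_B = arctan 0.5149 = 27.25°.

θ_B ≈ 27.25°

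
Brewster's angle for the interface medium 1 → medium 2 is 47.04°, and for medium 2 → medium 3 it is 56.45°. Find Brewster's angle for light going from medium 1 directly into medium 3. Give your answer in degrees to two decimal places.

θ_B ≈ 58.30°

Each Brewster angle gives a ratio: n₂/n₁ = tan 47.04° = 1.0739, n₃/n₂ = tan 56.45° = 1.5080.
Multiplying, n₃/n₁ = 1.0739 × 1.5080 = 1.6194, and θ_B(1→3) = arctan 1.6194 = 58.30°.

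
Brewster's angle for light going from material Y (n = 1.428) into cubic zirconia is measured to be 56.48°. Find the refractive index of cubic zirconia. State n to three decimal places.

n ≈ 2.156

At Brewster's angle, tan θ_B = n₂/n₁ with n₁ on the incident side (material Y) and n₂ on the transmitted side (cubic zirconia).
n₂ = n₁ tan θ_B = 1.428 × tan 56.48° = 2.156.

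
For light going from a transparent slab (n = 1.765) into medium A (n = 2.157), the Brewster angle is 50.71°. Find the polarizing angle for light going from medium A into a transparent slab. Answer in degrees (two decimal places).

θ_B' ≈ 39.29°

tan θ_B' = n₁/n₂ = 1/tan θ_B, so θ_B' = 90° − θ_B.
θ_B' = 90° − 50.71° = 39.29°.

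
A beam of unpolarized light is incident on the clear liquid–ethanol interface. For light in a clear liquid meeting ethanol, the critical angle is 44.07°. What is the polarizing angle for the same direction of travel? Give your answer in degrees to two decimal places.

sin θ_c = n₂/n₁, so n₂/n₁ = sin 44.07° = 0.6955.
Brewster: tan θ_B = n₂/n₁ = 0.6955.
θ_B = arctan(0.6955) = 34.82°.

θ_B ≈ 34.82°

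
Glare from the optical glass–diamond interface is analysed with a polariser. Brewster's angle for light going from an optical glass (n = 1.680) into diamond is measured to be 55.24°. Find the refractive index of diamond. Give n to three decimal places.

Full polarization of the reflected beam means tan θ_B = n₂/n₁, where n₁ is the incident medium (an optical glass).
n₂ = n₁ tan θ_B = 1.680 × tan 55.24° = 2.421.

n ≈ 2.421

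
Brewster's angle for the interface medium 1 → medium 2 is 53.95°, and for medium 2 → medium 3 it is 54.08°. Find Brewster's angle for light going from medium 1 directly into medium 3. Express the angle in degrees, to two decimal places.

tan θ_B(1→2) = n₂/n₁ = tan 53.95° = 1.3739.
tan θ_B(2→3) = n₃/n₂ = tan 54.08° = 1.3804.
Multiplying, n₃/n₁ = 1.3739 × 1.3804 = 1.8965, and θ_B(1→3) = arctan 1.8965 = 62.20°.

θ_B ≈ 62.20°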